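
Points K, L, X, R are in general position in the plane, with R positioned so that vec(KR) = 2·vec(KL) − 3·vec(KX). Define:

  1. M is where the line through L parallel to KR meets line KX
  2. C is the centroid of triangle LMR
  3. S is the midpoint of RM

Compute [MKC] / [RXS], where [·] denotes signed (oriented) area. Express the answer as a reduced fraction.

Assign K = (0, 0), L = (1, 0), X = (0, 1), R = (2, -3) — the answer is frame-independent, so this choice is without loss of generality.
1. M is where the line through L parallel to KR meets line KX ⇒ M = (0, 3/2)
2. C is the centroid of triangle LMR ⇒ C = (1, -1/2)
3. S is the midpoint of RM ⇒ S = (1, -3/4)
2·[MKC] = 3/2, 2·[RXS] = -1/2
[MKC]:[RXS] = 3/2:-1/2 = -3

[MKC]:[RXS] = -3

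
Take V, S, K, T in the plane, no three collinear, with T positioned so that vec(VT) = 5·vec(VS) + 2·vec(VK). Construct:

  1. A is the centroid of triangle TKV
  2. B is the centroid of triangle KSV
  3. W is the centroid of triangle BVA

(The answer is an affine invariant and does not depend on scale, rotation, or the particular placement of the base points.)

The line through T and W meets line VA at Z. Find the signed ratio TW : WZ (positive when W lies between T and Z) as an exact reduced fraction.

TW:WZ = -47/2

Choose coordinates V = (0, 0), S = (1, 0), K = (0, 1), T = (5, 2).
1. A is the centroid of triangle TKV ⇒ A = (5/3, 1)
2. B is the centroid of triangle KSV ⇒ B = (1/3, 1/3)
3. W is the centroid of triangle BVA ⇒ W = (2/3, 4/9)
line TW meets VA at Z = (40/47, 24/47)
W = T + t·(Z−T) with t = 47/45, so TW:WZ = 47/45:-2/45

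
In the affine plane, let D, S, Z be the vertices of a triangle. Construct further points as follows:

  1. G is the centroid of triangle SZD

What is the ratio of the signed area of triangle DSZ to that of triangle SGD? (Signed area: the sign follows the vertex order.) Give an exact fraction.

[DSZ]:[SGD] = 3

Set D = (0, 0), S = (1, 0), Z = (0, 1); any affine frame gives the same invariant.
1. G is the centroid of triangle SZD ⇒ G = (1/3, 1/3)
2·[DSZ] = 1, 2·[SGD] = 1/3
[DSZ]:[SGD] = 1:1/3 = 3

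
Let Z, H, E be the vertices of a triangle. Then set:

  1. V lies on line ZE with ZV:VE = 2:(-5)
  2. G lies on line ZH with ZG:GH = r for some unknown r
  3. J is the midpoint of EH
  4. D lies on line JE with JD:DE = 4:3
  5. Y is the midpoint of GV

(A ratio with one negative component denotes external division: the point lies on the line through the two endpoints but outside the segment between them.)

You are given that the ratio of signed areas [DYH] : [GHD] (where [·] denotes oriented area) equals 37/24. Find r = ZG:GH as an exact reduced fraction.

Assign Z = (0, 0), H = (1, 0), E = (0, 1) — the answer is frame-independent, so this choice is without loss of generality.
1. V lies on line ZE with ZV:VE = 2:(-5) ⇒ V = (0, -2/3)
2. With ZG:GH = r, write λ = r/(r+1) so G = Z + λ·(H−Z); G is affine-linear in λ
3. J is the midpoint of EH ⇒ J = (1/2, 1/2)
4. D lies on line JE with JD:DE = 4:3 ⇒ D = (3/14, 11/14)
5. Y is the midpoint of GV ⇒ Y is an affine combination of earlier points and hence also affine-linear in λ
Every point depending on G is an affine combination of G and λ-independent points, so each such coordinate is linear in λ; the λ² term in each signed area is a multiple of (H−Z)×(H−Z) = 0, so 2·[DYH] and 2·[GHD] are each linear in λ. Evaluating at λ=0 and λ=1:
  2·[DYH] = -11/28·λ + 22/21,   2·[GHD] = -11/14·λ + 11/14
So [DYH]:[GHD] = (-11/28·λ + 22/21) / (-11/14·λ + 11/14). Setting this equal to 37/24:
  -11/28·λ + 22/21 = 37/24·(-11/14·λ + 11/14)  ⇒  λ = 1/5
Then r = λ/(1−λ) = (1/5)/(4/5) = 1/4. Check: with r = 1/4, G = (1/5, 0) and [DYH]:[GHD] = 37/24 as required.

r = 1/4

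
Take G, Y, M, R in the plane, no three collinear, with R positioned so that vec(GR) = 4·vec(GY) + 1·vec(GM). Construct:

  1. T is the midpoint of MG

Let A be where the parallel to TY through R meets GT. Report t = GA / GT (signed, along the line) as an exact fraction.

Choose coordinates G = (0, 0), Y = (1, 0), M = (0, 1), R = (4, 1).
1. T is the midpoint of MG ⇒ T = (0, 1/2)
through R parallel to TY: direction (1, -1/2); meets GT at A = (0, 3)
A = G + t·(T−G) with t = 6

t = 6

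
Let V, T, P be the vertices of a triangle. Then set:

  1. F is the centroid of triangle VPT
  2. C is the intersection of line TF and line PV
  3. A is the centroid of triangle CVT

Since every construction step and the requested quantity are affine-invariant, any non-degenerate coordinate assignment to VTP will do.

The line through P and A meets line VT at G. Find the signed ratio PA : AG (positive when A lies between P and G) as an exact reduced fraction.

PA:AG = 5

Work in coordinates with V = (0, 0), T = (1, 0), P = (0, 1).
1. F is the centroid of triangle VPT ⇒ F = (1/3, 1/3)
2. C is the intersection of line TF and line PV ⇒ C = (0, 1/2)
3. A is the centroid of triangle CVT ⇒ A = (1/3, 1/6)
line PA meets VT at G = (2/5, 0)
A = P + t·(G−P) with t = 5/6, so PA:AG = 5/6:1/6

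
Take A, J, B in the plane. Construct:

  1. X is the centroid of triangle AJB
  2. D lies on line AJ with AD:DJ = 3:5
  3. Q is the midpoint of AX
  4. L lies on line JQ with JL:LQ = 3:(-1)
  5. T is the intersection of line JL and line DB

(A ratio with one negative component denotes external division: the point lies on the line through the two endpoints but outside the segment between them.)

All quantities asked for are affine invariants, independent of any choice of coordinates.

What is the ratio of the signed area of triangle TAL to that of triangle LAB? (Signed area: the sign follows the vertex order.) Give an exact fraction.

[TAL]:[LAB] = -17/37

Assign A = (0, 0), J = (1, 0), B = (0, 1) — the answer is frame-independent, so this choice is without loss of generality.
1. X is the centroid of triangle AJB ⇒ X = (1/3, 1/3)
2. D lies on line AJ with AD:DJ = 3:5 ⇒ D = (3/8, 0)
3. Q is the midpoint of AX ⇒ Q = (1/6, 1/6)
4. L lies on line JQ with JL:LQ = 3:(-1) ⇒ L = (-1/4, 1/4)
5. T is the intersection of line JL and line DB ⇒ T = (12/37, 5/37)
2·[TAL] = -17/148, 2·[LAB] = 1/4
[TAL]:[LAB] = -17/148:1/4 = -17/37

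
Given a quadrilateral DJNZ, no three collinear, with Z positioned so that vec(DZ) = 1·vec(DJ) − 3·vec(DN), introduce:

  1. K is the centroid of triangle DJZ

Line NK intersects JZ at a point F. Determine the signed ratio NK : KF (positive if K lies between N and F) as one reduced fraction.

NK:KF = 2

Choose coordinates D = (0, 0), J = (1, 0), N = (0, 1), Z = (1, -3).
1. K is the centroid of triangle DJZ ⇒ K = (2/3, -1)
line NK meets JZ at F = (1, -2)
K = N + t·(F−N) with t = 2/3, so NK:KF = 2/3:1/3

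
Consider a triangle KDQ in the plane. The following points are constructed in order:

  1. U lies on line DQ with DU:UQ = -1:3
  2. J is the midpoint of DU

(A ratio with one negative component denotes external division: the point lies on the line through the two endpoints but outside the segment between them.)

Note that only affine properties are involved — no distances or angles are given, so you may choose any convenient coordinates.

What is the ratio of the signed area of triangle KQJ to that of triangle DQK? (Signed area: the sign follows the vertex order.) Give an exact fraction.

Set K = (0, 0), D = (1, 0), Q = (0, 1); any affine frame gives the same invariant.
1. U lies on line DQ with DU:UQ = -1:3 ⇒ U = (3/2, -1/2)
2. J is the midpoint of DU ⇒ J = (5/4, -1/4)
2·[KQJ] = -5/4, 2·[DQK] = 1
[KQJ]:[DQK] = -5/4:1 = -5/4

[KQJ]:[DQK] = -5/4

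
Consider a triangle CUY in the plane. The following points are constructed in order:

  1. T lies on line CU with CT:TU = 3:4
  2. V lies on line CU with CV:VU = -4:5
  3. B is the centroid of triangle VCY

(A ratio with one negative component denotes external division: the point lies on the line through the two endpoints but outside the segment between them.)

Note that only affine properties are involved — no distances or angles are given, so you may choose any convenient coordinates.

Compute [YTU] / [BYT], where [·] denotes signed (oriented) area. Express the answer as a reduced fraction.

Assign C = (0, 0), U = (1, 0), Y = (0, 1) — the answer is frame-independent, so this choice is without loss of generality.
1. T lies on line CU with CT:TU = 3:4 ⇒ T = (3/7, 0)
2. V lies on line CU with CV:VU = -4:5 ⇒ V = (-4, 0)
3. B is the centroid of triangle VCY ⇒ B = (-4/3, 1/3)
2·[YTU] = 4/7, 2·[BYT] = -34/21
[YTU]:[BYT] = 4/7:-34/21 = -6/17

[YTU]:[BYT] = -6/17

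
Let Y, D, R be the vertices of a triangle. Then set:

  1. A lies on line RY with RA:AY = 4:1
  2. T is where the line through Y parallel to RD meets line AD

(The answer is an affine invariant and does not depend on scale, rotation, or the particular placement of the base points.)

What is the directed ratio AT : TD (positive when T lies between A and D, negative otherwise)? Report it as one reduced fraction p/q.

Choose coordinates Y = (0, 0), D = (1, 0), R = (0, 1).
1. A lies on line RY with RA:AY = 4:1 ⇒ A = (0, 1/5)
2. T is where the line through Y parallel to RD meets line AD ⇒ T = (-1/4, 1/4)
T = A + t·(D−A) with t = -1/4, so AT:TD = t:(1−t) = -1/4:5/4

AT:TD = -1/5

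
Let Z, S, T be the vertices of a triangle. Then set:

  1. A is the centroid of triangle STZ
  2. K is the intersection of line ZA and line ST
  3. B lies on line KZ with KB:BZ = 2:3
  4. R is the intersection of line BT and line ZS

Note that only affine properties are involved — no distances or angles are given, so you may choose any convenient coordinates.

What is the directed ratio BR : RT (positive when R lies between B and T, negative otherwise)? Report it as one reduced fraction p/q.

Assign Z = (0, 0), S = (1, 0), T = (0, 1) — the answer is frame-independent, so this choice is without loss of generality.
1. A is the centroid of triangle STZ ⇒ A = (1/3, 1/3)
2. K is the intersection of line ZA and line ST ⇒ K = (1/2, 1/2)
3. B lies on line KZ with KB:BZ = 2:3 ⇒ B = (3/10, 3/10)
4. R is the intersection of line BT and line ZS ⇒ R = (3/7, 0)
R = B + t·(T−B) with t = -3/7, so BR:RT = t:(1−t) = -3/7:10/7

BR:RT = -3/10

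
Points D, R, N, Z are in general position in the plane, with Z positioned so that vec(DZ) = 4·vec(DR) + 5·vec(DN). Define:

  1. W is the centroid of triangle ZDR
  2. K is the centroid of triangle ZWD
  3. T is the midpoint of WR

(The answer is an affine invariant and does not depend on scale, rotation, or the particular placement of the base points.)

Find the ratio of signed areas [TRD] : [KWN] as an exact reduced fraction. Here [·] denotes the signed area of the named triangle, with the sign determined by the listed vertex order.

Work in coordinates with D = (0, 0), R = (1, 0), N = (0, 1), Z = (4, 5).
1. W is the centroid of triangle ZDR ⇒ W = (5/3, 5/3)
2. K is the centroid of triangle ZWD ⇒ K = (17/9, 20/9)
3. T is the midpoint of WR ⇒ T = (4/3, 5/6)
2·[TRD] = -5/6, 2·[KWN] = -7/9
[TRD]:[KWN] = -5/6:-7/9 = 15/14

[TRD]:[KWN] = 15/14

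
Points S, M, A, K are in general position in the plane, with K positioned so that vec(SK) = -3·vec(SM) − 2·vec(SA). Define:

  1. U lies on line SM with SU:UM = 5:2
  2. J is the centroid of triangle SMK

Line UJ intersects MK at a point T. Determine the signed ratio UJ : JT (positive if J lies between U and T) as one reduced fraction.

UJ:JT = -1/7

Work in coordinates with S = (0, 0), M = (1, 0), A = (0, 1), K = (-3, -2).
1. U lies on line SM with SU:UM = 5:2 ⇒ U = (5/7, 0)
2. J is the centroid of triangle SMK ⇒ J = (-2/3, -2/3)
line UJ meets MK at T = (9, 4)
J = U + t·(T−U) with t = -1/6, so UJ:JT = -1/6:7/6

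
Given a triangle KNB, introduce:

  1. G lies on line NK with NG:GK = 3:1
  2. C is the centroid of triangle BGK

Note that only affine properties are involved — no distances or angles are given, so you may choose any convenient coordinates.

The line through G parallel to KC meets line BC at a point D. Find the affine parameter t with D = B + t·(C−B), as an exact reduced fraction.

t = 2

Assign K = (0, 0), N = (1, 0), B = (0, 1) — the answer is frame-independent, so this choice is without loss of generality.
1. G lies on line NK with NG:GK = 3:1 ⇒ G = (1/4, 0)
2. C is the centroid of triangle BGK ⇒ C = (1/12, 1/3)
through G parallel to KC: direction (1/12, 1/3); meets BC at D = (1/6, -1/3)
D = B + t·(C−B) with t = 2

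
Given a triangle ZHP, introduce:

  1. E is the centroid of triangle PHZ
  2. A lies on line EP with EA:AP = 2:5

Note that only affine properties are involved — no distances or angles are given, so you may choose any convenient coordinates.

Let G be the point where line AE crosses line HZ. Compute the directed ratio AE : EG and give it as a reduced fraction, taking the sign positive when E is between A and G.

AE:EG = 4/7

Work in coordinates with Z = (0, 0), H = (1, 0), P = (0, 1).
1. E is the centroid of triangle PHZ ⇒ E = (1/3, 1/3)
2. A lies on line EP with EA:AP = 2:5 ⇒ A = (5/21, 11/21)
line AE meets HZ at G = (1/2, 0)
E = A + t·(G−A) with t = 4/11, so AE:EG = 4/11:7/11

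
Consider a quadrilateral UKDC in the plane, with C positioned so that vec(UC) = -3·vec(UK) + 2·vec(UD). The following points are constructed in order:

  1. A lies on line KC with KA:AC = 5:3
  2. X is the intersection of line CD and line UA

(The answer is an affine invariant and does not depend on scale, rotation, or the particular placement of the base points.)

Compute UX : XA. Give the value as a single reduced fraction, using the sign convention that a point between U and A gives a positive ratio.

UX:XA = -4

Set U = (0, 0), K = (1, 0), D = (0, 1), C = (-3, 2); any affine frame gives the same invariant.
1. A lies on line KC with KA:AC = 5:3 ⇒ A = (-3/2, 5/4)
2. X is the intersection of line CD and line UA ⇒ X = (-2, 5/3)
X = U + t·(A−U) with t = 4/3, so UX:XA = t:(1−t) = 4/3:-1/3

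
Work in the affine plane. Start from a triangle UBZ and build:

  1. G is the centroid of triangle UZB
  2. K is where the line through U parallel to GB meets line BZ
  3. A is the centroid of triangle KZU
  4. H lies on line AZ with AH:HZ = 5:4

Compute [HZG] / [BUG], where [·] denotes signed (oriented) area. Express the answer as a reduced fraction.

[HZG]:[BUG] = -4/27

Assign U = (0, 0), B = (1, 0), Z = (0, 1) — the answer is frame-independent, so this choice is without loss of generality.
1. G is the centroid of triangle UZB ⇒ G = (1/3, 1/3)
2. K is where the line through U parallel to GB meets line BZ ⇒ K = (2, -1)
3. A is the centroid of triangle KZU ⇒ A = (2/3, 0)
4. H lies on line AZ with AH:HZ = 5:4 ⇒ H = (8/27, 5/9)
2·[HZG] = 4/81, 2·[BUG] = -1/3
[HZG]:[BUG] = 4/81:-1/3 = -4/27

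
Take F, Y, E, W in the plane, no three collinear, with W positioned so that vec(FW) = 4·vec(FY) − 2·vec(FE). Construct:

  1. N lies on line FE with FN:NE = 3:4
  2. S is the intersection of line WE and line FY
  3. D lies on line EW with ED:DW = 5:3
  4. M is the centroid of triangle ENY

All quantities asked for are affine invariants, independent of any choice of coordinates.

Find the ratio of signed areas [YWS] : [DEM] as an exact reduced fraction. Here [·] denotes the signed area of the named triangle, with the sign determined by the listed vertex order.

Set F = (0, 0), Y = (1, 0), E = (0, 1), W = (4, -2); any affine frame gives the same invariant.
1. N lies on line FE with FN:NE = 3:4 ⇒ N = (0, 3/7)
2. S is the intersection of line WE and line FY ⇒ S = (4/3, 0)
3. D lies on line EW with ED:DW = 5:3 ⇒ D = (5/2, -7/8)
4. M is the centroid of triangle ENY ⇒ M = (1/3, 10/21)
2·[YWS] = 2/3, 2·[DEM] = 115/168
[YWS]:[DEM] = 2/3:115/168 = 112/115

[YWS]:[DEM] = 112/115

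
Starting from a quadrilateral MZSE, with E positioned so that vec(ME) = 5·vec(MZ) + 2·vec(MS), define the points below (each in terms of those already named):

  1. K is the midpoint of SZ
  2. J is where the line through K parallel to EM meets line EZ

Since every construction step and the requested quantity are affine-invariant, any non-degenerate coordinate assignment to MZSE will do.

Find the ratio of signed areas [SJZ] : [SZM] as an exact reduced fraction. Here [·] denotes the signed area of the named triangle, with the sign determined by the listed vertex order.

[SJZ]:[SZM] = 21/2

Set M = (0, 0), Z = (1, 0), S = (0, 1), E = (5, 2); any affine frame gives the same invariant.
1. K is the midpoint of SZ ⇒ K = (1/2, 1/2)
2. J is where the line through K parallel to EM meets line EZ ⇒ J = (8, 7/2)
2·[SJZ] = -21/2, 2·[SZM] = -1
[SJZ]:[SZM] = -21/2:-1 = 21/2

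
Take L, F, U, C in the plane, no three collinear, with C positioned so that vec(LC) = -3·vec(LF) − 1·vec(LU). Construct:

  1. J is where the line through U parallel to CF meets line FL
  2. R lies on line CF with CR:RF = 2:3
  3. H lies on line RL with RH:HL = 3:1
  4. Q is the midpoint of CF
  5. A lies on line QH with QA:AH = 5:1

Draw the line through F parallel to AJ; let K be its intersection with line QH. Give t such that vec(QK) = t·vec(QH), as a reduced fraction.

Work in coordinates with L = (0, 0), F = (1, 0), U = (0, 1), C = (-3, -1).
1. J is where the line through U parallel to CF meets line FL ⇒ J = (-4, 0)
2. R lies on line CF with CR:RF = 2:3 ⇒ R = (-7/5, -3/5)
3. H lies on line RL with RH:HL = 3:1 ⇒ H = (-7/20, -3/20)
4. Q is the midpoint of CF ⇒ Q = (-1, -1/2)
5. A lies on line QH with QA:AH = 5:1 ⇒ A = (-11/24, -5/24)
through F parallel to AJ: direction (-85/24, 5/24); meets QH at K = (3/88, 5/88)
K = Q + t·(H−Q) with t = 35/22

t = 35/22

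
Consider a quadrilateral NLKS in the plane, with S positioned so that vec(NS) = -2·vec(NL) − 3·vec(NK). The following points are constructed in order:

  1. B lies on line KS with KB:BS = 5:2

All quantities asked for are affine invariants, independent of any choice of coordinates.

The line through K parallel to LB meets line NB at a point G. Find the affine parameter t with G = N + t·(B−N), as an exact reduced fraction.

Work in coordinates with N = (0, 0), L = (1, 0), K = (0, 1), S = (-2, -3).
1. B lies on line KS with KB:BS = 5:2 ⇒ B = (-10/7, -13/7)
through K parallel to LB: direction (-17/7, -13/7); meets NB at G = (170/91, 17/7)
G = N + t·(B−N) with t = -17/13

t = -17/13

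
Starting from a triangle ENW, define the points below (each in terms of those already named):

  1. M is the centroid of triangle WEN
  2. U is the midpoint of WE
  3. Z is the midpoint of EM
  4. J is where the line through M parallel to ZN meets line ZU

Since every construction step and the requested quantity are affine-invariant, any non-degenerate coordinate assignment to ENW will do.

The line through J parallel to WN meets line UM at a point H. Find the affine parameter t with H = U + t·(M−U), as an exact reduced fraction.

Work in coordinates with E = (0, 0), N = (1, 0), W = (0, 1).
1. M is the centroid of triangle WEN ⇒ M = (1/3, 1/3)
2. U is the midpoint of WE ⇒ U = (0, 1/2)
3. Z is the midpoint of EM ⇒ Z = (1/6, 1/6)
4. J is where the line through M parallel to ZN meets line ZU ⇒ J = (1/18, 7/18)
through J parallel to WN: direction (1, -1); meets UM at H = (-1/9, 5/9)
H = U + t·(M−U) with t = -1/3

t = -1/3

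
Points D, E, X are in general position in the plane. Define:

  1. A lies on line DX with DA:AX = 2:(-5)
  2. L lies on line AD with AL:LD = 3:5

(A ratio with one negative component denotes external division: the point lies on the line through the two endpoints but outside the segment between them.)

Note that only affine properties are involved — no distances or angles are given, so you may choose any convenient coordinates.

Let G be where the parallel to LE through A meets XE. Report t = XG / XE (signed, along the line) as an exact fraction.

Assign D = (0, 0), E = (1, 0), X = (0, 1) — the answer is frame-independent, so this choice is without loss of generality.
1. A lies on line DX with DA:AX = 2:(-5) ⇒ A = (0, -2/3)
2. L lies on line AD with AL:LD = 3:5 ⇒ L = (0, -5/12)
through A parallel to LE: direction (1, 5/12); meets XE at G = (20/17, -3/17)
G = X + t·(E−X) with t = 20/17

t = 20/17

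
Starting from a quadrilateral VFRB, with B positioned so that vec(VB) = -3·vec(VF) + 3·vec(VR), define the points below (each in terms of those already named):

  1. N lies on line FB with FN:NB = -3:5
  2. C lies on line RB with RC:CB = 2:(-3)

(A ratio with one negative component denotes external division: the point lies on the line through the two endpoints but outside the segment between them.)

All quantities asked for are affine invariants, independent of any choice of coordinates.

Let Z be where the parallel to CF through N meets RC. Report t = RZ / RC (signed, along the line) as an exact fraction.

t = 13/4

Choose coordinates V = (0, 0), F = (1, 0), R = (0, 1), B = (-3, 3).
1. N lies on line FB with FN:NB = -3:5 ⇒ N = (7, -9/2)
2. C lies on line RB with RC:CB = 2:(-3) ⇒ C = (6, -3)
through N parallel to CF: direction (-5, 3); meets RC at Z = (39/2, -12)
Z = R + t·(C−R) with t = 13/4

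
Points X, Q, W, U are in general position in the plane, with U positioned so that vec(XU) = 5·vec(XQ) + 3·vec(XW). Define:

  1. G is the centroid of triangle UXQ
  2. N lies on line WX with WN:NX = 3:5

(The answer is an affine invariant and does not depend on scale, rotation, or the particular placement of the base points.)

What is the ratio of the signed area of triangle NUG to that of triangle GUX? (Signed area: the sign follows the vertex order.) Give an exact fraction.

Work in coordinates with X = (0, 0), Q = (1, 0), W = (0, 1), U = (5, 3).
1. G is the centroid of triangle UXQ ⇒ G = (2, 1)
2. N lies on line WX with WN:NX = 3:5 ⇒ N = (0, 5/8)
2·[NUG] = -23/8, 2·[GUX] = 1
[NUG]:[GUX] = -23/8:1 = -23/8

[NUG]:[GUX] = -23/8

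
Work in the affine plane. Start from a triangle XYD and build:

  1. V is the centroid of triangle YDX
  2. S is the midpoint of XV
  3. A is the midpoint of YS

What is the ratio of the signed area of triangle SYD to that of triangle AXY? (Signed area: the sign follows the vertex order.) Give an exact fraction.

[SYD]:[AXY] = 8

Choose coordinates X = (0, 0), Y = (1, 0), D = (0, 1).
1. V is the centroid of triangle YDX ⇒ V = (1/3, 1/3)
2. S is the midpoint of XV ⇒ S = (1/6, 1/6)
3. A is the midpoint of YS ⇒ A = (7/12, 1/12)
2·[SYD] = 2/3, 2·[AXY] = 1/12
[SYD]:[AXY] = 2/3:1/12 = 8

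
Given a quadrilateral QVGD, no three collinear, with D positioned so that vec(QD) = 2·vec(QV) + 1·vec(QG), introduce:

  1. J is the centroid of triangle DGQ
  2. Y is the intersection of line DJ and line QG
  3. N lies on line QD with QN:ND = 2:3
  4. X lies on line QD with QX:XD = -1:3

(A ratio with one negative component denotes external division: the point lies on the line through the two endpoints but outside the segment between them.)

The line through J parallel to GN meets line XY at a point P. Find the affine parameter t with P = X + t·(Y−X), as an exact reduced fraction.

t = 29/21

Assign Q = (0, 0), V = (1, 0), G = (0, 1), D = (2, 1) — the answer is frame-independent, so this choice is without loss of generality.
1. J is the centroid of triangle DGQ ⇒ J = (2/3, 2/3)
2. Y is the intersection of line DJ and line QG ⇒ Y = (0, 1/2)
3. N lies on line QD with QN:ND = 2:3 ⇒ N = (4/5, 2/5)
4. X lies on line QD with QX:XD = -1:3 ⇒ X = (-1, -1/2)
through J parallel to GN: direction (4/5, -3/5); meets XY at P = (8/21, 37/42)
P = X + t·(Y−X) with t = 29/21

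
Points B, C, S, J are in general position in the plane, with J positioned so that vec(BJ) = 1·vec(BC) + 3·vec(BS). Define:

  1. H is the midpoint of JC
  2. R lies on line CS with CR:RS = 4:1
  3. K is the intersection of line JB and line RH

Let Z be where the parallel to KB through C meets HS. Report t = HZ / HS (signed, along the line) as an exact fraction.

Set B = (0, 0), C = (1, 0), S = (0, 1), J = (1, 3); any affine frame gives the same invariant.
1. H is the midpoint of JC ⇒ H = (1, 3/2)
2. R lies on line CS with CR:RS = 4:1 ⇒ R = (1/5, 4/5)
3. K is the intersection of line JB and line RH ⇒ K = (5/17, 15/17)
through C parallel to KB: direction (-5/17, -15/17); meets HS at Z = (8/5, 9/5)
Z = H + t·(S−H) with t = -3/5

t = -3/5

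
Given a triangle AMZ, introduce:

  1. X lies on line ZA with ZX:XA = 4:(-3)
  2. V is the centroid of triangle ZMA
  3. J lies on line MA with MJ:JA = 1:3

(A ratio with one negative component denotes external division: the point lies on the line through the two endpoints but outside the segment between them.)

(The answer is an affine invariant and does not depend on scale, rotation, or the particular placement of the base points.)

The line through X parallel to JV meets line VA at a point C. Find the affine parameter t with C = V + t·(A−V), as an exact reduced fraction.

Assign A = (0, 0), M = (1, 0), Z = (0, 1) — the answer is frame-independent, so this choice is without loss of generality.
1. X lies on line ZA with ZX:XA = 4:(-3) ⇒ X = (0, -3)
2. V is the centroid of triangle ZMA ⇒ V = (1/3, 1/3)
3. J lies on line MA with MJ:JA = 1:3 ⇒ J = (3/4, 0)
through X parallel to JV: direction (-5/12, 1/3); meets VA at C = (-5/3, -5/3)
C = V + t·(A−V) with t = 6

t = 6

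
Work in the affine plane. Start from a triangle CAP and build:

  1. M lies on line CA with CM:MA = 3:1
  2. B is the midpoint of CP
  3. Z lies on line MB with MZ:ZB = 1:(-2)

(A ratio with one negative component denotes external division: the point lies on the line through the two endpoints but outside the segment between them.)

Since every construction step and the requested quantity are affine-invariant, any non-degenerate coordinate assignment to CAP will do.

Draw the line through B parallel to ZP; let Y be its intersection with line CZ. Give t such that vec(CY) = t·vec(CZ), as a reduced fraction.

t = 1/2

Set C = (0, 0), A = (1, 0), P = (0, 1); any affine frame gives the same invariant.
1. M lies on line CA with CM:MA = 3:1 ⇒ M = (3/4, 0)
2. B is the midpoint of CP ⇒ B = (0, 1/2)
3. Z lies on line MB with MZ:ZB = 1:(-2) ⇒ Z = (3/2, -1/2)
through B parallel to ZP: direction (-3/2, 3/2); meets CZ at Y = (3/4, -1/4)
Y = C + t·(Z−C) with t = 1/2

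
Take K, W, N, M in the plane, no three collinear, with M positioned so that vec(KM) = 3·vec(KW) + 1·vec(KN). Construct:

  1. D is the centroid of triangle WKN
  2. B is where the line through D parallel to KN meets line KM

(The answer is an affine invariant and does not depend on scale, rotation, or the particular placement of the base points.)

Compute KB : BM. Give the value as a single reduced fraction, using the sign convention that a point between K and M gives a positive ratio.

Choose coordinates K = (0, 0), W = (1, 0), N = (0, 1), M = (3, 1).
1. D is the centroid of triangle WKN ⇒ D = (1/3, 1/3)
2. B is where the line through D parallel to KN meets line KM ⇒ B = (1/3, 1/9)
B = K + t·(M−K) with t = 1/9, so KB:BM = t:(1−t) = 1/9:8/9

KB:BM = 1/8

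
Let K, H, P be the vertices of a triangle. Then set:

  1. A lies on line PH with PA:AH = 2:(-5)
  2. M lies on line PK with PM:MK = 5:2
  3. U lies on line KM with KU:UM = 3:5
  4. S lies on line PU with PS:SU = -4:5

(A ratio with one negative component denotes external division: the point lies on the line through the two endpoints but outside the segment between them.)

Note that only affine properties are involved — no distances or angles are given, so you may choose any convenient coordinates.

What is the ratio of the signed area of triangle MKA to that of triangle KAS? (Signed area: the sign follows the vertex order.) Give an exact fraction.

[MKA]:[KAS] = 1/16

Choose coordinates K = (0, 0), H = (1, 0), P = (0, 1).
1. A lies on line PH with PA:AH = 2:(-5) ⇒ A = (-2/3, 5/3)
2. M lies on line PK with PM:MK = 5:2 ⇒ M = (0, 2/7)
3. U lies on line KM with KU:UM = 3:5 ⇒ U = (0, 3/28)
4. S lies on line PU with PS:SU = -4:5 ⇒ S = (0, 32/7)
2·[MKA] = -4/21, 2·[KAS] = -64/21
[MKA]:[KAS] = -4/21:-64/21 = 1/16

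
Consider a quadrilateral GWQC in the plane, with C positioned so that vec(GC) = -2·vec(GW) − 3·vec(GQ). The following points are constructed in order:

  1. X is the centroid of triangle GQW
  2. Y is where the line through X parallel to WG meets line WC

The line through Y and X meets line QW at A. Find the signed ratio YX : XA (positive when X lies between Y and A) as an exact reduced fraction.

YX:XA = -3

Assign G = (0, 0), W = (1, 0), Q = (0, 1), C = (-2, -3) — the answer is frame-independent, so this choice is without loss of generality.
1. X is the centroid of triangle GQW ⇒ X = (1/3, 1/3)
2. Y is where the line through X parallel to WG meets line WC ⇒ Y = (4/3, 1/3)
line YX meets QW at A = (2/3, 1/3)
X = Y + t·(A−Y) with t = 3/2, so YX:XA = 3/2:-1/2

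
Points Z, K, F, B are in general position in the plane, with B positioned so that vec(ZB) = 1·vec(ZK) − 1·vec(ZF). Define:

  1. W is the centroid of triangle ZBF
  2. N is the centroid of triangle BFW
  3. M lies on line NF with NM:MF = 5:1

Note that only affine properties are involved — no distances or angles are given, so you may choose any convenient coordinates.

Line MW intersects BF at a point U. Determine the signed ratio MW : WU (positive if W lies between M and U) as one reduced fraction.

MW:WU = -17/18

Work in coordinates with Z = (0, 0), K = (1, 0), F = (0, 1), B = (1, -1).
1. W is the centroid of triangle ZBF ⇒ W = (1/3, 0)
2. N is the centroid of triangle BFW ⇒ N = (4/9, 0)
3. M lies on line NF with NM:MF = 5:1 ⇒ M = (2/27, 5/6)
line MW meets BF at U = (1/17, 15/17)
W = M + t·(U−M) with t = -17, so MW:WU = -17:18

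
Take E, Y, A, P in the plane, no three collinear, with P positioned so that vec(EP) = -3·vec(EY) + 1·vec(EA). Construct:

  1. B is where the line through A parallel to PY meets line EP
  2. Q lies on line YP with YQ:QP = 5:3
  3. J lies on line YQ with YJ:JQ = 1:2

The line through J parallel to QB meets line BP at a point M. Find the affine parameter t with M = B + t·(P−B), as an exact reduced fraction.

Set E = (0, 0), Y = (1, 0), A = (0, 1), P = (-3, 1); any affine frame gives the same invariant.
1. B is where the line through A parallel to PY meets line EP ⇒ B = (-12, 4)
2. Q lies on line YP with YQ:QP = 5:3 ⇒ Q = (-3/2, 5/8)
3. J lies on line YQ with YJ:JQ = 1:2 ⇒ J = (1/6, 5/24)
through J parallel to QB: direction (-21/2, 27/8); meets BP at M = (-22, 22/3)
M = B + t·(P−B) with t = -10/9

t = -10/9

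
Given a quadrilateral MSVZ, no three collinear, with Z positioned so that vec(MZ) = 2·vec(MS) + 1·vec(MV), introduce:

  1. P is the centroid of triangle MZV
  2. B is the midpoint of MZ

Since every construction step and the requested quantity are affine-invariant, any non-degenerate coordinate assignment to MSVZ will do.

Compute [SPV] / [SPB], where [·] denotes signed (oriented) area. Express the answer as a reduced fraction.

Assign M = (0, 0), S = (1, 0), V = (0, 1), Z = (2, 1) — the answer is frame-independent, so this choice is without loss of generality.
1. P is the centroid of triangle MZV ⇒ P = (2/3, 2/3)
2. B is the midpoint of MZ ⇒ B = (1, 1/2)
2·[SPV] = 1/3, 2·[SPB] = -1/6
[SPV]:[SPB] = 1/3:-1/6 = -2

[SPV]:[SPB] = -2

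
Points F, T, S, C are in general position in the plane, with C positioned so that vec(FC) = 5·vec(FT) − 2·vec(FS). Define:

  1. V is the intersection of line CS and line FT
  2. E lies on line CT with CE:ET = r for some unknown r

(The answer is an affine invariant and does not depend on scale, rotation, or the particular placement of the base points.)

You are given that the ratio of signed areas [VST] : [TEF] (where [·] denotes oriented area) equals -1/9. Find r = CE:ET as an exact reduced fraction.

r = -2/3

Assign F = (0, 0), T = (1, 0), S = (0, 1), C = (5, -2) — the answer is frame-independent, so this choice is without loss of generality.
1. V is the intersection of line CS and line FT ⇒ V = (5/3, 0)
2. With CE:ET = r, write λ = r/(r+1) so E = C + λ·(T−C); E is affine-linear in λ
Every point depending on E is an affine combination of E and λ-independent points, so each such coordinate is linear in λ; the λ² term in each signed area is a multiple of (T−C)×(T−C) = 0, so 2·[VST] and 2·[TEF] are each linear in λ. Evaluating at λ=0 and λ=1:
  2·[VST] = 2/3,   2·[TEF] = 2·λ − 2
So [VST]:[TEF] = (2/3) / (2·λ − 2). Setting this equal to -1/9:
  2/3 = -1/9·(2·λ − 2)  ⇒  λ = -2
Then r = λ/(1−λ) = (-2)/(3) = -2/3. Check: with r = -2/3, E = (13, -6) and [VST]:[TEF] = -1/9 as required.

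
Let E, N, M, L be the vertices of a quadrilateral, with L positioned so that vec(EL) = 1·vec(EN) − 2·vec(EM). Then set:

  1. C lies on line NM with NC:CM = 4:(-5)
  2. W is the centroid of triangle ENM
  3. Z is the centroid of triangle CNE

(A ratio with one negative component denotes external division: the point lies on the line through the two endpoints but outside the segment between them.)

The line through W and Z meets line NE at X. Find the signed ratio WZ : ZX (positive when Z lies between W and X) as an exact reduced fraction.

Work in coordinates with E = (0, 0), N = (1, 0), M = (0, 1), L = (1, -2).
1. C lies on line NM with NC:CM = 4:(-5) ⇒ C = (5, -4)
2. W is the centroid of triangle ENM ⇒ W = (1/3, 1/3)
3. Z is the centroid of triangle CNE ⇒ Z = (2, -4/3)
line WZ meets NE at X = (2/3, 0)
Z = W + t·(X−W) with t = 5, so WZ:ZX = 5:-4

WZ:ZX = -5/4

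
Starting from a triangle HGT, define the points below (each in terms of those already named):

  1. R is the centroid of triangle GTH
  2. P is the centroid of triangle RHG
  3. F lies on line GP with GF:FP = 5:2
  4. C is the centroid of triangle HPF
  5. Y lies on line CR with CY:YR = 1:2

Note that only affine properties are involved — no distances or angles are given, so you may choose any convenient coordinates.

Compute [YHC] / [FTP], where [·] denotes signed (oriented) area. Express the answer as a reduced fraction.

[YHC]:[FTP] = 1/4

Assign H = (0, 0), G = (1, 0), T = (0, 1) — the answer is frame-independent, so this choice is without loss of generality.
1. R is the centroid of triangle GTH ⇒ R = (1/3, 1/3)
2. P is the centroid of triangle RHG ⇒ P = (4/9, 1/9)
3. F lies on line GP with GF:FP = 5:2 ⇒ F = (38/63, 5/63)
4. C is the centroid of triangle HPF ⇒ C = (22/63, 4/63)
5. Y lies on line CR with CY:YR = 1:2 ⇒ Y = (65/189, 29/189)
2·[YHC] = 2/63, 2·[FTP] = 8/63
[YHC]:[FTP] = 2/63:8/63 = 1/4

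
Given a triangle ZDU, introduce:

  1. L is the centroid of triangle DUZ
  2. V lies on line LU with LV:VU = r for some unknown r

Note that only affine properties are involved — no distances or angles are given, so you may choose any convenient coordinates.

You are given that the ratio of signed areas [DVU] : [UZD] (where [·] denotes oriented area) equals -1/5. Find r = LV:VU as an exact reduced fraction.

Set Z = (0, 0), D = (1, 0), U = (0, 1); any affine frame gives the same invariant.
1. L is the centroid of triangle DUZ ⇒ L = (1/3, 1/3)
2. With LV:VU = r, write λ = r/(r+1) so V = L + λ·(U−L); V is affine-linear in λ
Every point depending on V is an affine combination of V and λ-independent points, so each such coordinate is linear in λ; the λ² term in each signed area is a multiple of (U−L)×(U−L) = 0, so 2·[DVU] and 2·[UZD] are each linear in λ. Evaluating at λ=0 and λ=1:
  2·[DVU] = 1/3·λ − 1/3,   2·[UZD] = 1
So [DVU]:[UZD] = (1/3·λ − 1/3) / (1). Setting this equal to -1/5:
  1/3·λ − 1/3 = -1/5·(1)  ⇒  λ = 2/5
Then r = λ/(1−λ) = (2/5)/(3/5) = 2/3. Check: with r = 2/3, V = (1/5, 3/5) and [DVU]:[UZD] = -1/5 as required.

r = 2/3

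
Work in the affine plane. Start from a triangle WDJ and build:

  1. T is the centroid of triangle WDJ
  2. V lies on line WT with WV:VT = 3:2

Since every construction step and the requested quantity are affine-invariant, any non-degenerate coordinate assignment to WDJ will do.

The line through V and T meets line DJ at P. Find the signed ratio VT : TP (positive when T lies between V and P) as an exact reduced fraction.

VT:TP = 4/5

Choose coordinates W = (0, 0), D = (1, 0), J = (0, 1).
1. T is the centroid of triangle WDJ ⇒ T = (1/3, 1/3)
2. V lies on line WT with WV:VT = 3:2 ⇒ V = (1/5, 1/5)
line VT meets DJ at P = (1/2, 1/2)
T = V + t·(P−V) with t = 4/9, so VT:TP = 4/9:5/9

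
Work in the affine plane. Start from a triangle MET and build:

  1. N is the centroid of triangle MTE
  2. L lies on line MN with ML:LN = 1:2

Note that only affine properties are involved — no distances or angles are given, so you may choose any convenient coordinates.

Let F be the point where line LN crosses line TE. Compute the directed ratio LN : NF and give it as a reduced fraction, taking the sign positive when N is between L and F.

Work in coordinates with M = (0, 0), E = (1, 0), T = (0, 1).
1. N is the centroid of triangle MTE ⇒ N = (1/3, 1/3)
2. L lies on line MN with ML:LN = 1:2 ⇒ L = (1/9, 1/9)
line LN meets TE at F = (1/2, 1/2)
N = L + t·(F−L) with t = 4/7, so LN:NF = 4/7:3/7

LN:NF = 4/3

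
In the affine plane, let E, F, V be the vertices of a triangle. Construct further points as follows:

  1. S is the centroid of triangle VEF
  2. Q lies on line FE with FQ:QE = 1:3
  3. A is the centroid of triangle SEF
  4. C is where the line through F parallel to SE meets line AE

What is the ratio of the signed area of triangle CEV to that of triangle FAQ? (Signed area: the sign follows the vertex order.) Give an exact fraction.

Assign E = (0, 0), F = (1, 0), V = (0, 1) — the answer is frame-independent, so this choice is without loss of generality.
1. S is the centroid of triangle VEF ⇒ S = (1/3, 1/3)
2. Q lies on line FE with FQ:QE = 1:3 ⇒ Q = (3/4, 0)
3. A is the centroid of triangle SEF ⇒ A = (4/9, 1/9)
4. C is where the line through F parallel to SE meets line AE ⇒ C = (4/3, 1/3)
2·[CEV] = -4/3, 2·[FAQ] = 1/36
[CEV]:[FAQ] = -4/3:1/36 = -48

[CEV]:[FAQ] = -48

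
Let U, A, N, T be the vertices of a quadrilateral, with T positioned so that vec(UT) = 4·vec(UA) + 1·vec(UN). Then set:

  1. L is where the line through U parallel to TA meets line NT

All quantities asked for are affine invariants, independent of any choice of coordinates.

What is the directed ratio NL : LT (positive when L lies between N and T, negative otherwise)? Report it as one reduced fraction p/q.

NL:LT = 3

Work in coordinates with U = (0, 0), A = (1, 0), N = (0, 1), T = (4, 1).
1. L is where the line through U parallel to TA meets line NT ⇒ L = (3, 1)
L = N + t·(T−N) with t = 3/4, so NL:LT = t:(1−t) = 3/4:1/4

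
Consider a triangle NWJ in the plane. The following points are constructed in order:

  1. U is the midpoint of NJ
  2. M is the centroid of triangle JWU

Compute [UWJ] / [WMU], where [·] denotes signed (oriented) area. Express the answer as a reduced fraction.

[UWJ]:[WMU] = 3

Choose coordinates N = (0, 0), W = (1, 0), J = (0, 1).
1. U is the midpoint of NJ ⇒ U = (0, 1/2)
2. M is the centroid of triangle JWU ⇒ M = (1/3, 1/2)
2·[UWJ] = 1/2, 2·[WMU] = 1/6
[UWJ]:[WMU] = 1/2:1/6 = 3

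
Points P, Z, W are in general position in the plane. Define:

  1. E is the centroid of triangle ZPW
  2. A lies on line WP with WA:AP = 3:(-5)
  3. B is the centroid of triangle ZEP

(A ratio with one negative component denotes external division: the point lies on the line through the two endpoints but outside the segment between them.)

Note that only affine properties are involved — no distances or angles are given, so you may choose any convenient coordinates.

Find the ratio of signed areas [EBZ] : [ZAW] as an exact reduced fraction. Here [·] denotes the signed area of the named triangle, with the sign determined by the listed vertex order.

Assign P = (0, 0), Z = (1, 0), W = (0, 1) — the answer is frame-independent, so this choice is without loss of generality.
1. E is the centroid of triangle ZPW ⇒ E = (1/3, 1/3)
2. A lies on line WP with WA:AP = 3:(-5) ⇒ A = (0, 5/2)
3. B is the centroid of triangle ZEP ⇒ B = (4/9, 1/9)
2·[EBZ] = 1/9, 2·[ZAW] = 3/2
[EBZ]:[ZAW] = 1/9:3/2 = 2/27

[EBZ]:[ZAW] = 2/27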